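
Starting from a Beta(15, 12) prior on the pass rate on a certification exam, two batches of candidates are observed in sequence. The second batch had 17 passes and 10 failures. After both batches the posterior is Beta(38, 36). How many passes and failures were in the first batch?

Sequential conjugate updates are equivalent to a single update on the pooled data, so total successes = posterior α − prior α and total failures = posterior β − prior β.
Total across both batches: 38−15=23 passes, 36−12=24 failures.
Subtract the second batch: 23−17=6 passes and 24−10=14 failures.

6 passes and 14 failures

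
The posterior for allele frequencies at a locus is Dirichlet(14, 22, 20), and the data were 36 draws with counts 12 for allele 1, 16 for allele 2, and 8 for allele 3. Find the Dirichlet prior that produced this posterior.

Dirichlet(2, 6, 12)

For a Dirichlet(α) prior with multinomial counts c, the posterior is Dirichlet(α + c) componentwise.
Subtract each count from the matching posterior parameter: 14−12=2, 22−16=6, 20−8=12.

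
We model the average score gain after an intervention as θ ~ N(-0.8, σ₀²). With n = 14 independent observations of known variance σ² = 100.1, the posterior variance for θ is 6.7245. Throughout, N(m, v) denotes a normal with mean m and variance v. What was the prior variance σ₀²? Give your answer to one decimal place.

For the Normal–Normal model with known σ², precisions add: τ_n = τ₀ + n/σ².
So 1/σ₀² = 1/6.7245 − 14/100.1 = 0.148710 − 0.139860 = 0.008850.
Hence σ₀² = 1/0.008850 ≈ 113.0.

σ₀² = 113.0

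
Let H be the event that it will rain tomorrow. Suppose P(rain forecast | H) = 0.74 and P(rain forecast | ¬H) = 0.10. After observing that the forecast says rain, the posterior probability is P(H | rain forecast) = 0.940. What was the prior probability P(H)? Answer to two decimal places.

P(H) = 0.68

In odds form, posterior odds = prior odds × likelihood ratio, so prior odds = posterior odds ÷ LR.
Posterior odds = 0.940/(1−0.940) = 15.6667. LR = 0.74/0.10 = 7.4000.
Prior odds = 15.6667/7.4000 = 2.1171, so P(H) = 2.1171/(1+2.1171) ≈ 0.68.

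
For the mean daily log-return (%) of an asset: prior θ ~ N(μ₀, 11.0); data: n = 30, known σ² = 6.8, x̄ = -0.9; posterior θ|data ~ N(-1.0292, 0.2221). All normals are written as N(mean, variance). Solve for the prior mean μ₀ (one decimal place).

The posterior mean is a precision-weighted average: μ_n = (τ₀μ₀ + τ_data·x̄)/(τ₀+τ_data), with τ₀=1/σ₀² and τ_data=n/σ².
Here τ₀ = 1/11.0 = 0.090909 and τ_data = 30/6.8 = 4.411765, so τ_n = 4.502674.
Rearranging for μ₀: μ₀ = (μ_n·τ_n − τ_data·x̄)/τ₀ = (-1.0292·4.502674 − 4.411765·-0.9) / 0.090909 = -0.663564/0.090909 ≈ -7.3.

μ₀ = -7.3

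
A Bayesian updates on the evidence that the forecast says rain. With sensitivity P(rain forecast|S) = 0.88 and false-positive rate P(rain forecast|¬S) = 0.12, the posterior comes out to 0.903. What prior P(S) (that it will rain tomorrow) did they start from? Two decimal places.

P(S) = 0.56

Bayes' rule in odds form gives O(S|E) = O(S)·[P(E|S)/P(E|¬S)], hence O(S) = O(S|E)/LR.
Posterior odds = 0.903/(1−0.903) = 9.3093. LR = 0.88/0.12 = 7.3333.
Prior odds = 9.3093/7.3333 = 1.2695, so P(S) = 1.2695/(1+1.2695) ≈ 0.56.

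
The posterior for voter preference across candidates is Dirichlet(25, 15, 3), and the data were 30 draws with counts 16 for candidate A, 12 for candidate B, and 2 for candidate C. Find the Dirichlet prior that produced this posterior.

Dirichlet(9, 3, 1)

For a Dirichlet(α) prior with multinomial counts c, the posterior is Dirichlet(α + c) componentwise.
Subtract each count from the matching posterior parameter: 25−16=9, 15−12=3, 3−2=1.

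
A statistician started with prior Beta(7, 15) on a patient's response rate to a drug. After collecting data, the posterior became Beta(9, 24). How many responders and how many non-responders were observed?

A Beta(α, β) prior with s successes and f failures in binomial data gives a Beta(α+s, β+f) posterior.
So s = 9 − 7 = 2 and f = 24 − 15 = 9.

2 responders and 9 non-responders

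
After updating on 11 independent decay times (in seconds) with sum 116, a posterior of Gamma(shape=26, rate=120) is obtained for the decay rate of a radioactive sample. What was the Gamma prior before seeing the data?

For an exponential likelihood with a Gamma(α, β) prior on the rate, n observations with total T give posterior Gamma(α+n, β+T).
So α = 26 − 11 = 15 and β = 120 − 116 = 4.

Gamma(shape=15, rate=4)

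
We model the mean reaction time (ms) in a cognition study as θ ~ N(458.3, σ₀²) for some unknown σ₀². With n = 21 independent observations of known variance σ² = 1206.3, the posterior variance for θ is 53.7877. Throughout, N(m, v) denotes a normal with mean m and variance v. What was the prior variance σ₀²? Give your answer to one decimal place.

Posterior precision equals prior precision plus data precision: 1/σ_n² = 1/σ₀² + n/σ².
So 1/σ₀² = 1/53.7877 − 21/1206.3 = 0.018592 − 0.017409 = 0.001183.
Hence σ₀² = 1/0.001183 ≈ 845.3.

σ₀² = 845.3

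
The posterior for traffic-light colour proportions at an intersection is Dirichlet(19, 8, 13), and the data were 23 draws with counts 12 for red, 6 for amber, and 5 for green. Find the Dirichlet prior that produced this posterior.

Dirichlet(7, 2, 8)

For a Dirichlet(α) prior with multinomial counts c, the posterior is Dirichlet(α + c) componentwise.
Subtract each count from the matching posterior parameter: 19−12=7, 8−6=2, 13−5=8.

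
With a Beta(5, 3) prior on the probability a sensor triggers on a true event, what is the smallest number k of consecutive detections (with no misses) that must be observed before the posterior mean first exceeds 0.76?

After k detections and 0 misses the posterior is Beta(5+k, 3), with mean (5+k)/(5+3+k).
Set (5+k)/(8+k) > 0.76 and solve: k > (0.76·8 − 5)/(1 − 0.76) = 4.500.
The smallest integer exceeding 4.500 is 5.

k = 5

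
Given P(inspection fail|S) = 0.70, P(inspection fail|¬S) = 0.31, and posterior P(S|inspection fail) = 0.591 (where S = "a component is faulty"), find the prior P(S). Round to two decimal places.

In odds form, posterior odds = prior odds × likelihood ratio, so prior odds = posterior odds ÷ LR.
Posterior odds = 0.591/(1−0.591) = 1.4450. LR = 0.70/0.31 = 2.2581.
Prior odds = 1.4450/2.2581 = 0.6399, so P(S) = 0.6399/(1+0.6399) ≈ 0.39.

P(S) = 0.39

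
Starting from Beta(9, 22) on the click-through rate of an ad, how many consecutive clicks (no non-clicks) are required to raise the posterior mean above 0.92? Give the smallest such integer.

After k clicks and 0 non-clicks the posterior is Beta(9+k, 22), with mean (9+k)/(9+22+k).
Set (9+k)/(31+k) > 0.92 and solve: k > (0.92·31 − 9)/(1 − 0.92) = 244.000.
The smallest integer exceeding 244.000 is 245.

k = 245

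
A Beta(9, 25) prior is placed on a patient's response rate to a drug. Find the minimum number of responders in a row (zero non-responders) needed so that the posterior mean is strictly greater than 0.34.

k = 4

After k responders and 0 non-responders the posterior is Beta(9+k, 25), with mean (9+k)/(9+25+k).
Set (9+k)/(34+k) > 0.34 and solve: k > (0.34·34 − 9)/(1 − 0.34) = 3.879.
The smallest integer exceeding 3.879 is 4, and checking k=4: (13)/(38) = 0.3421 > 0.34.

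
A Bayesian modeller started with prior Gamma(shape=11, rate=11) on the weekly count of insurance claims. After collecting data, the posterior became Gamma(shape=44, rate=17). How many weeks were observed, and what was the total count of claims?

Gamma–Poisson conjugacy: posterior shape = α + Σxᵢ, posterior rate = β + n.
Matching: Σxᵢ = 44 − 11 = 33 and n = 17 − 11 = 6.

n = 6 weeks with total 33 claims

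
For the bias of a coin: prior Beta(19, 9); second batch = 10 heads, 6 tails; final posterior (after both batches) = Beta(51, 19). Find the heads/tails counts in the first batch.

22 heads and 4 tails

Because Beta–binomial updating is additive in the counts, the combined data contributed (α_post−α_prior, β_post−β_prior) successes and failures.
Total across both batches: 51−19=32 heads, 19−9=10 tails.
Subtract the second batch: 32−10=22 heads and 10−6=4 tails.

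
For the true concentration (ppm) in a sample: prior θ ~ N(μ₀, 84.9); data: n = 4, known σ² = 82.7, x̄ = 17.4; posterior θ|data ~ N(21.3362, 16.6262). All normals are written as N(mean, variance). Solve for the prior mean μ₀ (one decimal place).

The posterior mean is a precision-weighted average: μ_n = (τ₀μ₀ + τ_data·x̄)/(τ₀+τ_data), with τ₀=1/σ₀² and τ_data=n/σ².
Here τ₀ = 1/84.9 = 0.011779 and τ_data = 4/82.7 = 0.048368, so τ_n = 0.060147.
Rearranging for μ₀: μ₀ = (μ_n·τ_n − τ_data·x̄)/τ₀ = (21.3362·0.060147 − 0.048368·17.4) / 0.011779 = 0.441705/0.011779 ≈ 37.5.

μ₀ = 37.5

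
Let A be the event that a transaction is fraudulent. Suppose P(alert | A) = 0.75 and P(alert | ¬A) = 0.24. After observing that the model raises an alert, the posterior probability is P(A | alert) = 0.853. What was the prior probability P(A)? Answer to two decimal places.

P(A) = 0.65

Bayes' rule in odds form gives O(A|E) = O(A)·[P(E|A)/P(E|¬A)], hence O(A) = O(A|E)/LR.
Posterior odds = 0.853/(1−0.853) = 5.8027. LR = 0.75/0.24 = 3.1250.
Prior odds = 5.8027/3.1250 = 1.8569, so P(A) = 1.8569/(1+1.8569) ≈ 0.65.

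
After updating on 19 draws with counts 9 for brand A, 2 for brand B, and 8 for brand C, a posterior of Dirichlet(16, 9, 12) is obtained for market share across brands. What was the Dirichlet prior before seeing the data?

Dirichlet(7, 7, 4)

For a Dirichlet(α) prior with multinomial counts c, the posterior is Dirichlet(α + c) componentwise.
Subtract each count from the matching posterior parameter: 16−9=7, 9−2=7, 12−8=4.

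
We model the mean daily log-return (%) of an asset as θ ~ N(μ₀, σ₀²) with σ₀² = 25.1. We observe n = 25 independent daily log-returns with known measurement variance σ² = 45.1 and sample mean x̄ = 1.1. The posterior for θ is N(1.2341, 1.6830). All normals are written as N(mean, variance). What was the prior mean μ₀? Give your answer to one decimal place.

μ₀ = 3.1

With known observation variance, the Normal–Normal posterior has precision τ_n = τ₀ + n/σ² and mean μ_n = (τ₀μ₀ + (n/σ²)x̄)/τ_n.
Here τ₀ = 1/25.1 = 0.039841 and τ_data = 25/45.1 = 0.554324, so τ_n = 0.594165.
Rearranging for μ₀: μ₀ = (μ_n·τ_n − τ_data·x̄)/τ₀ = (1.2341·0.594165 − 0.554324·1.1) / 0.039841 = 0.123503/0.039841 ≈ 3.1.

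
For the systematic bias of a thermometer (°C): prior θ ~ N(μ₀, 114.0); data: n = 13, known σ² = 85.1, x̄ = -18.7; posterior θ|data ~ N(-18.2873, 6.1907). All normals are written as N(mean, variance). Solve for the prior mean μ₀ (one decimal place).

μ₀ = -11.1

The posterior mean is a precision-weighted average: μ_n = (τ₀μ₀ + τ_data·x̄)/(τ₀+τ_data), with τ₀=1/σ₀² and τ_data=n/σ².
Here τ₀ = 1/114.0 = 0.008772 and τ_data = 13/85.1 = 0.152761, so τ_n = 0.161533.
Rearranging for μ₀: μ₀ = (μ_n·τ_n − τ_data·x̄)/τ₀ = (-18.2873·0.161533 − 0.152761·-18.7) / 0.008772 = -0.097372/0.008772 ≈ -11.1.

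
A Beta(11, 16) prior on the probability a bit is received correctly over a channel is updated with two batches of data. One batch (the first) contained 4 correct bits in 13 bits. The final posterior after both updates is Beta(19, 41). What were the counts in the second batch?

Because Beta–binomial updating is additive in the counts, the combined data contributed (α_post−α_prior, β_post−β_prior) successes and failures.
Total across both batches: 19−11=8 correct bits, 41−16=25 errors.
Subtract the first batch: 8−4=4 correct bits and 25−9=16 errors.

4 correct bits and 16 errors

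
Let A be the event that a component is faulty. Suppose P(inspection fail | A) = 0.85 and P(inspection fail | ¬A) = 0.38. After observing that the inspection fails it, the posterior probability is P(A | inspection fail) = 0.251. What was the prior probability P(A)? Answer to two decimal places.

Bayes' rule in odds form gives O(A|E) = O(A)·[P(E|A)/P(E|¬A)], hence O(A) = O(A|E)/LR.
Posterior odds = 0.251/(1−0.251) = 0.3351. LR = 0.85/0.38 = 2.2368.
Prior odds = 0.3351/2.2368 = 0.1498, so P(A) = 0.1498/(1+0.1498) ≈ 0.13.

P(A) = 0.13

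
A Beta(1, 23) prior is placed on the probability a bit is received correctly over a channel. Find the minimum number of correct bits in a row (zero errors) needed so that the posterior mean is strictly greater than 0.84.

k = 120

After k correct bits and 0 errors the posterior is Beta(1+k, 23), with mean (1+k)/(1+23+k).
Set (1+k)/(24+k) > 0.84 and solve: k > (0.84·24 − 1)/(1 − 0.84) = 119.750.
The smallest integer exceeding 119.750 is 120.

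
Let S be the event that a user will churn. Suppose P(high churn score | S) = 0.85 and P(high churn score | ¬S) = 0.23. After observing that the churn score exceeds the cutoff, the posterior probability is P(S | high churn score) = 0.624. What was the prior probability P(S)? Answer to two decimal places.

Bayes' rule in odds form gives O(S|E) = O(S)·[P(E|S)/P(E|¬S)], hence O(S) = O(S|E)/LR.
Posterior odds = 0.624/(1−0.624) = 1.6596. LR = 0.85/0.23 = 3.6957.
Prior odds = 1.6596/3.6957 = 0.4491, so P(S) = 0.4491/(1+0.4491) ≈ 0.31.

P(S) = 0.31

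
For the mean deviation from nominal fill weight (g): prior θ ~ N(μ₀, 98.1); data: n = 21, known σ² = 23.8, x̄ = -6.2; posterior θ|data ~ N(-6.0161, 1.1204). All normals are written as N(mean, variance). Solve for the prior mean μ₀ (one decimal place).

The posterior mean is a precision-weighted average: μ_n = (τ₀μ₀ + τ_data·x̄)/(τ₀+τ_data), with τ₀=1/σ₀² and τ_data=n/σ².
Here τ₀ = 1/98.1 = 0.010194 and τ_data = 21/23.8 = 0.882353, so τ_n = 0.892547.
Rearranging for μ₀: μ₀ = (μ_n·τ_n − τ_data·x̄)/τ₀ = (-6.0161·0.892547 − 0.882353·-6.2) / 0.010194 = 0.100937/0.010194 ≈ 9.9.

μ₀ = 9.9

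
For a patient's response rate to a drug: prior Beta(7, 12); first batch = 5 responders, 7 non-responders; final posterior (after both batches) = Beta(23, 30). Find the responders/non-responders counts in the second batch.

11 responders and 11 non-responders

Sequential conjugate updates are equivalent to a single update on the pooled data, so total successes = posterior α − prior α and total failures = posterior β − prior β.
Total across both batches: 23−7=16 responders, 30−12=18 non-responders.
Subtract the first batch: 16−5=11 responders and 18−7=11 non-responders.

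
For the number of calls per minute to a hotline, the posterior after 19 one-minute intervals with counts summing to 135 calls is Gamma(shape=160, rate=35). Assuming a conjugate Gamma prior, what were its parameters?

Gamma–Poisson conjugacy: posterior shape = α + Σxᵢ, posterior rate = β + n.
So α = 160 − 135 = 25 and β = 35 − 19 = 16.

Gamma(shape=25, rate=16)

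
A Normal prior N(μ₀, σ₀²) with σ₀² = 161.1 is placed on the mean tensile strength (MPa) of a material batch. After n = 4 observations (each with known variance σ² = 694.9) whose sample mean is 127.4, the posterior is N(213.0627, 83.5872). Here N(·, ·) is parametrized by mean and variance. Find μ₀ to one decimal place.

μ₀ = 292.5

With known observation variance, the Normal–Normal posterior has precision τ_n = τ₀ + n/σ² and mean μ_n = (τ₀μ₀ + (n/σ²)x̄)/τ_n.
Here τ₀ = 1/161.1 = 0.006207 and τ_data = 4/694.9 = 0.005756, so τ_n = 0.011963.
Rearranging for μ₀: μ₀ = (μ_n·τ_n − τ_data·x̄)/τ₀ = (213.0627·0.011963 − 0.005756·127.4) / 0.006207 = 1.815555/0.006207 ≈ 292.5.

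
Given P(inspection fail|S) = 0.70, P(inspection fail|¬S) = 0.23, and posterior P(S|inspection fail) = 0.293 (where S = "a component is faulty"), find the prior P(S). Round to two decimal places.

P(S) = 0.12

Bayes' rule in odds form gives O(S|E) = O(S)·[P(E|S)/P(E|¬S)], hence O(S) = O(S|E)/LR.
Posterior odds = 0.293/(1−0.293) = 0.4144. LR = 0.70/0.23 = 3.0435.
Prior odds = 0.4144/3.0435 = 0.1362, so P(S) = 0.1362/(1+0.1362) ≈ 0.12.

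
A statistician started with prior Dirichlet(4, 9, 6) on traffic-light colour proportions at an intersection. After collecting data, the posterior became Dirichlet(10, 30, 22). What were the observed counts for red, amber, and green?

counts (6, 21, 16)

For a Dirichlet(α) prior with multinomial counts c, the posterior is Dirichlet(α + c) componentwise.
Counts are posterior − prior componentwise: 10−4=6, 30−9=21, 22−6=16.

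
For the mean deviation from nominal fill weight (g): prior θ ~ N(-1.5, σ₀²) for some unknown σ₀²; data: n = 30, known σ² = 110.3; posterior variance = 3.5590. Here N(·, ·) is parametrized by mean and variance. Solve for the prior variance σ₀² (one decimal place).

For the Normal–Normal model with known σ², precisions add: τ_n = τ₀ + n/σ².
So 1/σ₀² = 1/3.5590 − 30/110.3 = 0.280978 − 0.271985 = 0.008993.
Hence σ₀² = 1/0.008993 ≈ 111.2.

σ₀² = 111.2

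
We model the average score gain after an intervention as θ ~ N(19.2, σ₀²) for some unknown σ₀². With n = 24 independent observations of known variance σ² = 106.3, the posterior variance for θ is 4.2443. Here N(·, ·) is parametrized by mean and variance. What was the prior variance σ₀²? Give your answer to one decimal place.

For the Normal–Normal model with known σ², precisions add: τ_n = τ₀ + n/σ².
So 1/σ₀² = 1/4.2443 − 24/106.3 = 0.235610 − 0.225776 = 0.009834.
Hence σ₀² = 1/0.009834 ≈ 101.7.

σ₀² = 101.7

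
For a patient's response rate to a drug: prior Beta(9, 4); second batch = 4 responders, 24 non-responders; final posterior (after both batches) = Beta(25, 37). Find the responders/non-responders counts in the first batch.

12 responders and 9 non-responders

Because Beta–binomial updating is additive in the counts, the combined data contributed (α_post−α_prior, β_post−β_prior) successes and failures.
Total across both batches: 25−9=16 responders, 37−4=33 non-responders.
Subtract the second batch: 16−4=12 responders and 33−24=9 non-responders.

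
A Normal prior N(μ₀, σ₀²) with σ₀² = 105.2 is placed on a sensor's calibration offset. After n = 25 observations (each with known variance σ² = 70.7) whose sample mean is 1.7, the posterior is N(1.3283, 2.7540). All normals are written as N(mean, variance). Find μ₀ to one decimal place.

With known observation variance, the Normal–Normal posterior has precision τ_n = τ₀ + n/σ² and mean μ_n = (τ₀μ₀ + (n/σ²)x̄)/τ_n.
Here τ₀ = 1/105.2 = 0.009506 and τ_data = 25/70.7 = 0.353607, so τ_n = 0.363113.
Rearranging for μ₀: μ₀ = (μ_n·τ_n − τ_data·x̄)/τ₀ = (1.3283·0.363113 − 0.353607·1.7) / 0.009506 = -0.118809/0.009506 ≈ -12.5.

μ₀ = -12.5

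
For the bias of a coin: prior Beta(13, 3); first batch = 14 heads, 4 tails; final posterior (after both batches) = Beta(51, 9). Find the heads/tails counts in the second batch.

24 heads and 2 tails

Because Beta–binomial updating is additive in the counts, the combined data contributed (α_post−α_prior, β_post−β_prior) successes and failures.
Total across both batches: 51−13=38 heads, 9−3=6 tails.
Subtract the first batch: 38−14=24 heads and 6−4=2 tails.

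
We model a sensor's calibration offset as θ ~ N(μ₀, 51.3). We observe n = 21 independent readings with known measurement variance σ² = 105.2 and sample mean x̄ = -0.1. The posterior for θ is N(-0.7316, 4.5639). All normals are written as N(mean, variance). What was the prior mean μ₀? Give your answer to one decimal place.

μ₀ = -7.2

With known observation variance, the Normal–Normal posterior has precision τ_n = τ₀ + n/σ² and mean μ_n = (τ₀μ₀ + (n/σ²)x̄)/τ_n.
Here τ₀ = 1/51.3 = 0.019493 and τ_data = 21/105.2 = 0.199620, so τ_n = 0.219113.
Rearranging for μ₀: μ₀ = (μ_n·τ_n − τ_data·x̄)/τ₀ = (-0.7316·0.219113 − 0.199620·-0.1) / 0.019493 = -0.140341/0.019493 ≈ -7.2.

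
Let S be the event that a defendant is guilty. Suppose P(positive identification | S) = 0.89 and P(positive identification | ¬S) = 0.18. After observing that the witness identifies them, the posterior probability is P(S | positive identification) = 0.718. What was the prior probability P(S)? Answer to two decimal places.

In odds form, posterior odds = prior odds × likelihood ratio, so prior odds = posterior odds ÷ LR.
Posterior odds = 0.718/(1−0.718) = 2.5461. LR = 0.89/0.18 = 4.9444.
Prior odds = 2.5461/4.9444 = 0.5149, so P(S) = 0.5149/(1+0.5149) ≈ 0.34.

P(S) = 0.34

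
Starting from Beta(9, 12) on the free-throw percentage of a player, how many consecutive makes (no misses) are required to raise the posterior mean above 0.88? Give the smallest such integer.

k = 80

After k makes and 0 misses the posterior is Beta(9+k, 12), with mean (9+k)/(9+12+k).
Set (9+k)/(21+k) > 0.88 and solve: k > (0.88·21 − 9)/(1 − 0.88) = 79.000.
The smallest integer exceeding 79.000 is 80, and checking k=80: (89)/(101) = 0.8812 > 0.88.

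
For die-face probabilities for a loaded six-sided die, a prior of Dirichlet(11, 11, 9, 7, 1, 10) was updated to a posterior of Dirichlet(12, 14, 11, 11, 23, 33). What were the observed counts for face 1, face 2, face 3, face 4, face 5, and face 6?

For a Dirichlet(α) prior with multinomial counts c, the posterior is Dirichlet(α + c) componentwise.
Counts are posterior − prior componentwise: 12−11=1, 14−11=3, 11−9=2, 11−7=4, 23−1=22, 33−10=23.

counts (1, 3, 2, 4, 22, 23)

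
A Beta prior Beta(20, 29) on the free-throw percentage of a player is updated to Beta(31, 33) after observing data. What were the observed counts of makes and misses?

Beta is conjugate to the binomial likelihood: posterior = Beta(a+s, b+f).
So s = 31 − 20 = 11 and f = 33 − 29 = 4.

11 makes and 4 misses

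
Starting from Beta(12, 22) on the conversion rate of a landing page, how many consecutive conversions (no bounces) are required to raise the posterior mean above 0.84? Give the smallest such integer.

After k conversions and 0 bounces the posterior is Beta(12+k, 22), with mean (12+k)/(12+22+k).
Set (12+k)/(34+k) > 0.84 and solve: k > (0.84·34 − 12)/(1 − 0.84) = 103.500.
The smallest integer exceeding 103.500 is 104, and checking k=104: (116)/(138) = 0.8406 > 0.84.

k = 104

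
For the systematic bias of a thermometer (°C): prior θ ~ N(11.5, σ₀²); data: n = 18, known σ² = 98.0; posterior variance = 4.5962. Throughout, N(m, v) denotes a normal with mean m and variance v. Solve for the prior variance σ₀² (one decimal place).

σ₀² = 29.5

For the Normal–Normal model with known σ², precisions add: τ_n = τ₀ + n/σ².
So 1/σ₀² = 1/4.5962 − 18/98.0 = 0.217571 − 0.183673 = 0.033898.
Hence σ₀² = 1/0.033898 ≈ 29.5.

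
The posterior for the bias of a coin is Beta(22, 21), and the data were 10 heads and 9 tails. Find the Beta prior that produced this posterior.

Beta is conjugate to the binomial likelihood: posterior = Beta(α+s, β+f).
Subtract the data counts: 22−10=12, 21−9=12.

Beta(12, 12)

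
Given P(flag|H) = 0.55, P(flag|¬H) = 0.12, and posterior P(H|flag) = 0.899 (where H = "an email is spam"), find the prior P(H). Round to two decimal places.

Bayes' rule in odds form gives O(H|E) = O(H)·[P(E|H)/P(E|¬H)], hence O(H) = O(H|E)/LR.
Posterior odds = 0.899/(1−0.899) = 8.9010. LR = 0.55/0.12 = 4.5833.
Prior odds = 8.9010/4.5833 = 1.9421, so P(H) = 1.9421/(1+1.9421) ≈ 0.66.

P(H) = 0.66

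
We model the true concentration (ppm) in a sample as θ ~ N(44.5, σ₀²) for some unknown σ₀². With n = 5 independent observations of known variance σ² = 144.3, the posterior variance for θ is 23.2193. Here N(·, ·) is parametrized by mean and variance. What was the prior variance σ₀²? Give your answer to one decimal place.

σ₀² = 118.8

Posterior precision equals prior precision plus data precision: 1/σ_n² = 1/σ₀² + n/σ².
So 1/σ₀² = 1/23.2193 − 5/144.3 = 0.043068 − 0.034650 = 0.008418.
Hence σ₀² = 1/0.008418 ≈ 118.8.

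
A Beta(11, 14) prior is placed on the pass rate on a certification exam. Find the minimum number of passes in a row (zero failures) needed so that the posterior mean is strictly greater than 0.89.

k = 103

After k passes and 0 failures the posterior is Beta(11+k, 14), with mean (11+k)/(11+14+k).
Set (11+k)/(25+k) > 0.89 and solve: k > (0.89·25 − 11)/(1 − 0.89) = 102.273.
The smallest integer exceeding 102.273 is 103.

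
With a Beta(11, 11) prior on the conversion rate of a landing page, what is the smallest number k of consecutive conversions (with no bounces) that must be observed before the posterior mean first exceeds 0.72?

After k conversions and 0 bounces the posterior is Beta(11+k, 11), with mean (11+k)/(11+11+k).
Set (11+k)/(22+k) > 0.72 and solve: k > (0.72·22 − 11)/(1 − 0.72) = 17.286.
The smallest integer exceeding 17.286 is 18.

k = 18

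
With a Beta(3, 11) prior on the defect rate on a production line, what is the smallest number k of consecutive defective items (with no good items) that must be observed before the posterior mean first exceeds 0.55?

After k defective items and 0 good items the posterior is Beta(3+k, 11), with mean (3+k)/(3+11+k).
Set (3+k)/(14+k) > 0.55 and solve: k > (0.55·14 − 3)/(1 − 0.55) = 10.444.
The smallest integer exceeding 10.444 is 11, and checking k=11: (14)/(25) = 0.5600 > 0.55.

k = 11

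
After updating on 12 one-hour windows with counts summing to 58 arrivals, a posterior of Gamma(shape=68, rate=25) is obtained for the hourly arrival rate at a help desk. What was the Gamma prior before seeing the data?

Gamma–Poisson conjugacy: posterior shape = α + Σxᵢ, posterior rate = β + n.
So α = 68 − 58 = 10 and β = 25 − 12 = 13.

Gamma(shape=10, rate=13)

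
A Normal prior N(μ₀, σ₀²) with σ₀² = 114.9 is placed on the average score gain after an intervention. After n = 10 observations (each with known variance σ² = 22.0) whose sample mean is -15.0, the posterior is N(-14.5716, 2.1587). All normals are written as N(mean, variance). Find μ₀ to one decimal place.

The posterior mean is a precision-weighted average: μ_n = (τ₀μ₀ + τ_data·x̄)/(τ₀+τ_data), with τ₀=1/σ₀² and τ_data=n/σ².
Here τ₀ = 1/114.9 = 0.008703 and τ_data = 10/22.0 = 0.454545, so τ_n = 0.463248.
Rearranging for μ₀: μ₀ = (μ_n·τ_n − τ_data·x̄)/τ₀ = (-14.5716·0.463248 − 0.454545·-15.0) / 0.008703 = 0.067910/0.008703 ≈ 7.8.

μ₀ = 7.8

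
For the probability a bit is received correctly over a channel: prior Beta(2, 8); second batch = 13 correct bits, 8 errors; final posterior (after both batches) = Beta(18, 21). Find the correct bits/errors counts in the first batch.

3 correct bits and 5 errors

Sequential conjugate updates are equivalent to a single update on the pooled data, so total successes = posterior α − prior α and total failures = posterior β − prior β.
Total across both batches: 18−2=16 correct bits, 21−8=13 errors.
Subtract the second batch: 16−13=3 correct bits and 13−8=5 errors.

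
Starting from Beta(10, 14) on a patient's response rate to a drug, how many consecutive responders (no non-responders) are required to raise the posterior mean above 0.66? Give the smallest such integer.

k = 18

After k responders and 0 non-responders the posterior is Beta(10+k, 14), with mean (10+k)/(10+14+k).
Set (10+k)/(24+k) > 0.66 and solve: k > (0.66·24 − 10)/(1 − 0.66) = 17.176.
The smallest integer exceeding 17.176 is 18, and checking k=18: (28)/(42) = 0.6667 > 0.66.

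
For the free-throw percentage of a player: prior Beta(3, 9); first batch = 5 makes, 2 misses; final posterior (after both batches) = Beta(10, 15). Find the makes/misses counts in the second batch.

Because Beta–binomial updating is additive in the counts, the combined data contributed (α_post−α_prior, β_post−β_prior) successes and failures.
Total across both batches: 10−3=7 makes, 15−9=6 misses.
Subtract the first batch: 7−5=2 makes and 6−2=4 misses.

2 makes and 4 misses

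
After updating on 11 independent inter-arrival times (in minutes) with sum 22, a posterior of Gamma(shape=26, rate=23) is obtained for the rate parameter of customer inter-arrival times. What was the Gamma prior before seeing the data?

For an exponential likelihood with a Gamma(α, β) prior on the rate, n observations with total T give posterior Gamma(α+n, β+T).
So α = 26 − 11 = 15 and β = 23 − 22 = 1.

Gamma(shape=15, rate=1)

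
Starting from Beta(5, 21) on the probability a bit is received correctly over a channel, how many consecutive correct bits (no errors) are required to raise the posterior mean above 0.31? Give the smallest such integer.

After k correct bits and 0 errors the posterior is Beta(5+k, 21), with mean (5+k)/(5+21+k).
Set (5+k)/(26+k) > 0.31 and solve: k > (0.31·26 − 5)/(1 − 0.31) = 4.435.
The smallest integer exceeding 4.435 is 5.

k = 5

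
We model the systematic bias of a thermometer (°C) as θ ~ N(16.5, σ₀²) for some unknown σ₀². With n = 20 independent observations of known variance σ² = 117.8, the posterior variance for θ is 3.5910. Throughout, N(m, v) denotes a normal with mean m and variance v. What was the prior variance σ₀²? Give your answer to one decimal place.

σ₀² = 9.2

Posterior precision equals prior precision plus data precision: 1/σ_n² = 1/σ₀² + n/σ².
So 1/σ₀² = 1/3.5910 − 20/117.8 = 0.278474 − 0.169779 = 0.108695.
Hence σ₀² = 1/0.108695 ≈ 9.2.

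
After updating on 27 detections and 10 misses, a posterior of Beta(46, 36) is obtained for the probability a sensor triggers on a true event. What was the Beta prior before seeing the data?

Beta(19, 26)

Under Beta–binomial conjugacy the posterior parameters are (α+s, β+f).
Subtract the data counts: 46−27=19, 36−10=26.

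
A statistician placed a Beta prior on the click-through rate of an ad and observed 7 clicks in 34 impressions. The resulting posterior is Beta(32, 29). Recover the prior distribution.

Beta is conjugate to the binomial likelihood: posterior = Beta(α+s, β+f).
Subtract the data counts: 32−7=25, 29−27=2.

Beta(25, 2)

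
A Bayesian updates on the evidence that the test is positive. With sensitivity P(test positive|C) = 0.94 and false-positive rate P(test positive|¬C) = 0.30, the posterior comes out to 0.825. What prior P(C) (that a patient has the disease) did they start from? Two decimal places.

Bayes' rule in odds form gives O(C|E) = O(C)·[P(E|C)/P(E|¬C)], hence O(C) = O(C|E)/LR.
Posterior odds = 0.825/(1−0.825) = 4.7143. LR = 0.94/0.30 = 3.1333.
Prior odds = 4.7143/3.1333 = 1.5046, so P(C) = 1.5046/(1+1.5046) ≈ 0.60.

P(C) = 0.60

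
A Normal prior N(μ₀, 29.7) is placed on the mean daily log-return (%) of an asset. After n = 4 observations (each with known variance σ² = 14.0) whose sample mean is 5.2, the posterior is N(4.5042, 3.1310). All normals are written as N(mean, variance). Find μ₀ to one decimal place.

The posterior mean is a precision-weighted average: μ_n = (τ₀μ₀ + τ_data·x̄)/(τ₀+τ_data), with τ₀=1/σ₀² and τ_data=n/σ².
Here τ₀ = 1/29.7 = 0.033670 and τ_data = 4/14.0 = 0.285714, so τ_n = 0.319384.
Rearranging for μ₀: μ₀ = (μ_n·τ_n − τ_data·x̄)/τ₀ = (4.5042·0.319384 − 0.285714·5.2) / 0.033670 = -0.047143/0.033670 ≈ -1.4.

μ₀ = -1.4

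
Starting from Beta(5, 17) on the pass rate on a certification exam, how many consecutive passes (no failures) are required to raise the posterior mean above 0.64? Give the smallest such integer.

After k passes and 0 failures the posterior is Beta(5+k, 17), with mean (5+k)/(5+17+k).
Set (5+k)/(22+k) > 0.64 and solve: k > (0.64·22 − 5)/(1 − 0.64) = 25.222.
The smallest integer exceeding 25.222 is 26, and checking k=26: (31)/(48) = 0.6458 > 0.64.

k = 26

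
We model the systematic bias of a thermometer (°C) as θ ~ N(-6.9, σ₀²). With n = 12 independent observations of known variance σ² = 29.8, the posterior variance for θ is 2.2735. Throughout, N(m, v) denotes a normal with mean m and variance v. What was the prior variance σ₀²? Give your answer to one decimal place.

Posterior precision equals prior precision plus data precision: 1/σ_n² = 1/σ₀² + n/σ².
So 1/σ₀² = 1/2.2735 − 12/29.8 = 0.439850 − 0.402685 = 0.037165.
Hence σ₀² = 1/0.037165 ≈ 26.9.

σ₀² = 26.9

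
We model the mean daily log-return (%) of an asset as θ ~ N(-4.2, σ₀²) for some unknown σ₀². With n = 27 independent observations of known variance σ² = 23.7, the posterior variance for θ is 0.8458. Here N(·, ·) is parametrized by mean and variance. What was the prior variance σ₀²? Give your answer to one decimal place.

Posterior precision equals prior precision plus data precision: 1/σ_n² = 1/σ₀² + n/σ².
So 1/σ₀² = 1/0.8458 − 27/23.7 = 1.182313 − 1.139241 = 0.043072.
Hence σ₀² = 1/0.043072 ≈ 23.2.

σ₀² = 23.2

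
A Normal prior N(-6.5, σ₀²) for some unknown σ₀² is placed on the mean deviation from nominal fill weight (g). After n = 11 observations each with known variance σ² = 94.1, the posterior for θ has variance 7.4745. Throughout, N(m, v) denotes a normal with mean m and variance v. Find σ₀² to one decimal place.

σ₀² = 59.2

Posterior precision equals prior precision plus data precision: 1/σ_n² = 1/σ₀² + n/σ².
So 1/σ₀² = 1/7.4745 − 11/94.1 = 0.133788 − 0.116897 = 0.016891.
Hence σ₀² = 1/0.016891 ≈ 59.2.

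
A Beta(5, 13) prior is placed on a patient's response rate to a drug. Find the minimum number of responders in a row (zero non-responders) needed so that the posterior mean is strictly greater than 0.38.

After k responders and 0 non-responders the posterior is Beta(5+k, 13), with mean (5+k)/(5+13+k).
Set (5+k)/(18+k) > 0.38 and solve: k > (0.38·18 − 5)/(1 − 0.38) = 2.968.
The smallest integer exceeding 2.968 is 3, and checking k=3: (8)/(21) = 0.3810 > 0.38.

k = 3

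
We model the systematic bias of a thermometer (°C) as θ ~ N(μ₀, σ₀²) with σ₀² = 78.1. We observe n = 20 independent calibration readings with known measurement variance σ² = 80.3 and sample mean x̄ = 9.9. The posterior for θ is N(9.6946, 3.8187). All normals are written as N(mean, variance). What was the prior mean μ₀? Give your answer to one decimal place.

With known observation variance, the Normal–Normal posterior has precision τ_n = τ₀ + n/σ² and mean μ_n = (τ₀μ₀ + (n/σ²)x̄)/τ_n.
Here τ₀ = 1/78.1 = 0.012804 and τ_data = 20/80.3 = 0.249066, so τ_n = 0.261870.
Rearranging for μ₀: μ₀ = (μ_n·τ_n − τ_data·x̄)/τ₀ = (9.6946·0.261870 − 0.249066·9.9) / 0.012804 = 0.072972/0.012804 ≈ 5.7.

μ₀ = 5.7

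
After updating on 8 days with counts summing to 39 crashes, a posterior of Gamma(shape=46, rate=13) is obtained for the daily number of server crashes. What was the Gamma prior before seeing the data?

Gamma(shape=7, rate=5)

A Gamma(α, β) prior (rate parametrization) on a Poisson rate with n observations summing to S gives posterior Gamma(α+S, β+n).
So α = 46 − 39 = 7 and β = 13 − 8 = 5.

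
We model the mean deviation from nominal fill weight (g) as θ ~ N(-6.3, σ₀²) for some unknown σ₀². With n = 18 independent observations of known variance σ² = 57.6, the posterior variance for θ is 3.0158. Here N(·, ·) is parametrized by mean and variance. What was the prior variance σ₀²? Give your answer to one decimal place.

σ₀² = 52.4

For the Normal–Normal model with known σ², precisions add: τ_n = τ₀ + n/σ².
So 1/σ₀² = 1/3.0158 − 18/57.6 = 0.331587 − 0.312500 = 0.019087.
Hence σ₀² = 1/0.019087 ≈ 52.4.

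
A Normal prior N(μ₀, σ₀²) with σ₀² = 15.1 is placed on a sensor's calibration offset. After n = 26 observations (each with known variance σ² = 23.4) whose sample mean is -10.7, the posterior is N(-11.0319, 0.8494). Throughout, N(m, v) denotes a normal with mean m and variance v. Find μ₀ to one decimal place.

μ₀ = -16.6

The posterior mean is a precision-weighted average: μ_n = (τ₀μ₀ + τ_data·x̄)/(τ₀+τ_data), with τ₀=1/σ₀² and τ_data=n/σ².
Here τ₀ = 1/15.1 = 0.066225 and τ_data = 26/23.4 = 1.111111, so τ_n = 1.177336.
Rearranging for μ₀: μ₀ = (μ_n·τ_n − τ_data·x̄)/τ₀ = (-11.0319·1.177336 − 1.111111·-10.7) / 0.066225 = -1.099365/0.066225 ≈ -16.6.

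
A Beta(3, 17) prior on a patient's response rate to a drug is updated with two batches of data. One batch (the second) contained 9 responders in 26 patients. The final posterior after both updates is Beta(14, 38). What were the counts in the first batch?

Sequential conjugate updates are equivalent to a single update on the pooled data, so total successes = posterior α − prior α and total failures = posterior β − prior β.
Total across both batches: 14−3=11 responders, 38−17=21 non-responders.
Subtract the second batch: 11−9=2 responders and 21−17=4 non-responders.

2 responders and 4 non-responders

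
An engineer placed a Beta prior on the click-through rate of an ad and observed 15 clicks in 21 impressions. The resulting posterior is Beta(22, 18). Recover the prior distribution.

A Beta(α, β) prior with s successes and f failures in binomial data gives a Beta(α+s, β+f) posterior.
So α = 22 − 15 = 7 and β = 18 − 6 = 12.

Beta(7, 12)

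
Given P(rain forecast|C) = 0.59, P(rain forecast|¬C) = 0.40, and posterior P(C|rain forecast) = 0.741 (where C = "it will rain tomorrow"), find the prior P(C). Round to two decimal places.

P(C) = 0.66

Bayes' rule in odds form gives O(C|E) = O(C)·[P(E|C)/P(E|¬C)], hence O(C) = O(C|E)/LR.
Posterior odds = 0.741/(1−0.741) = 2.8610. LR = 0.59/0.40 = 1.4750.
Prior odds = 2.8610/1.4750 = 1.9397, so P(C) = 1.9397/(1+1.9397) ≈ 0.66.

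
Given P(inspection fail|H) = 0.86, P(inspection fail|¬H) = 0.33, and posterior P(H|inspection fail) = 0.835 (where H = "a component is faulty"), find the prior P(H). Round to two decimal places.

Bayes' rule in odds form gives O(H|E) = O(H)·[P(E|H)/P(E|¬H)], hence O(H) = O(H|E)/LR.
Posterior odds = 0.835/(1−0.835) = 5.0606. LR = 0.86/0.33 = 2.6061.
Prior odds = 5.0606/2.6061 = 1.9418, so P(H) = 1.9418/(1+1.9418) ≈ 0.66.

P(H) = 0.66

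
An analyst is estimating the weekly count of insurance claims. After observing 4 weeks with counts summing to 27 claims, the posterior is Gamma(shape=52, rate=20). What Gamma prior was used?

Gamma(shape=25, rate=16)

Gamma–Poisson conjugacy: posterior shape = α + Σxᵢ, posterior rate = β + n.
So α = 52 − 27 = 25 and β = 20 − 4 = 16.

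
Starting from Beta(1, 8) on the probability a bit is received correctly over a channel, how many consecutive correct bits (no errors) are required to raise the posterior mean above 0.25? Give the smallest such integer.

k = 2

After k correct bits and 0 errors the posterior is Beta(1+k, 8), with mean (1+k)/(1+8+k).
Set (1+k)/(9+k) > 0.25 and solve: k > (0.25·9 − 1)/(1 − 0.25) = 1.667.
The smallest integer exceeding 1.667 is 2.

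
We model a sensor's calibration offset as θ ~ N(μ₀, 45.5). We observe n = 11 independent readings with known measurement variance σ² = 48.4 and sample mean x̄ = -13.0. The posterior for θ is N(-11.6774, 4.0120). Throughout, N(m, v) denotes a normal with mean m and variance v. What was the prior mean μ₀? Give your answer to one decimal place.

With known observation variance, the Normal–Normal posterior has precision τ_n = τ₀ + n/σ² and mean μ_n = (τ₀μ₀ + (n/σ²)x̄)/τ_n.
Here τ₀ = 1/45.5 = 0.021978 and τ_data = 11/48.4 = 0.227273, so τ_n = 0.249251.
Rearranging for μ₀: μ₀ = (μ_n·τ_n − τ_data·x̄)/τ₀ = (-11.6774·0.249251 − 0.227273·-13.0) / 0.021978 = 0.043945/0.021978 ≈ 2.0.

μ₀ = 2.0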